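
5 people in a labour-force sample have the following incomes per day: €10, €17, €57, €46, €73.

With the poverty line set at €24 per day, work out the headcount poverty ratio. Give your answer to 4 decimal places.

0.4000

2 of the 5 people have income below €24.
H = 2/5 = 0.4000.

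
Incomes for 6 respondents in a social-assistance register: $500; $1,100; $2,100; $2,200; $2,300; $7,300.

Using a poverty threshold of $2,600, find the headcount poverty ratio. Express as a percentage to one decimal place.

5 of the 6 respondents have income below $2,600.
H = 5/6 = 83.3%.

83.3%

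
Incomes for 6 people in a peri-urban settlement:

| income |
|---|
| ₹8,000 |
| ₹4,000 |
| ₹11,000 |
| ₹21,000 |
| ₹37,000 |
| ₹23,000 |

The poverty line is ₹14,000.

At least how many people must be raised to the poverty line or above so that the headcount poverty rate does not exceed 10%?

3

3 of the 6 people are poor, so H = 3/6 = 0.500.
A headcount ratio of at most 10% allows at most ⌊0.10 × 6⌋ = 0 poor people.
So at least 3 − 0 = 3 must be lifted.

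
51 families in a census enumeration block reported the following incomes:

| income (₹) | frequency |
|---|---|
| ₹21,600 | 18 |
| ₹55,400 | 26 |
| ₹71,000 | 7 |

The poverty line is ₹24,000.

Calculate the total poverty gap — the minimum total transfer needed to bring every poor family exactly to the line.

Poor units: 18×₹21,600 (q = 18 of N = 51).
Individual gaps: 18×(24000−21600) = 43200.
Aggregate gap = ₹43,200.

₹43,200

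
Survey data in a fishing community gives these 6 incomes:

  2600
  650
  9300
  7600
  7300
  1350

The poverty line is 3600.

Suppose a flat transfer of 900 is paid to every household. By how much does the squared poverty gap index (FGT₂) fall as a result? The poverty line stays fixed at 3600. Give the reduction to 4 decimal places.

Before: below the line — 650, 1350, 2600; squared poverty gap index (FGT₂) = 0.189879.
After the 900 transfer: below the line — 1550, 2250, 3500; squared poverty gap index (FGT₂) = 0.077611.
Reduction = 0.189879 − 0.077611 = 0.1123.

0.1123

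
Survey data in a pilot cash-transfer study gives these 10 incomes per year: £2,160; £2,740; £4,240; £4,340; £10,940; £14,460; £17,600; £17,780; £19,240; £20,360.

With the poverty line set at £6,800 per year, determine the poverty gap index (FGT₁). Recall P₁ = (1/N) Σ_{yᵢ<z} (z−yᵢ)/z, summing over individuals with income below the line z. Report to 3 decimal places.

0.202

Below z: £2,160, £2,740, £4,240, £4,340 (q = 4 of N = 10).
Relative gaps: (6800−2160)/6800 = 0.6824; (6800−2740)/6800 = 0.5971; (6800−4240)/6800 = 0.3765; (6800−4340)/6800 = 0.3618.
Sum of shortfalls = 2.017647; P₁ averages over all N: 2.017647 / 10 = 0.202.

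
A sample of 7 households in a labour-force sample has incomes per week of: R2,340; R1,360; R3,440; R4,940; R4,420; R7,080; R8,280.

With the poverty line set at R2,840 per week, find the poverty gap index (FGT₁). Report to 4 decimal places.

Below the line: R1,360, R2,340 (q = 2 of N = 7).
Normalized shortfalls: (2840−1360)/2840 = 0.5211; (2840−2340)/2840 = 0.1761.
Sum of shortfalls = 0.697183; P₁ averages over all N: 0.697183 / 7 = 0.0996.

0.0996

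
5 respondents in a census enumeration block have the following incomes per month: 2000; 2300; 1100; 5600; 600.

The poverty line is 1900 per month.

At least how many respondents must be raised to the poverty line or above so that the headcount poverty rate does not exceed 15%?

2

2 of the 5 respondents are poor, so H = 2/5 = 0.400.
A headcount ratio of at most 15% allows at most ⌊0.15 × 5⌋ = 0 poor respondents.
So at least 2 − 0 = 2 must be lifted.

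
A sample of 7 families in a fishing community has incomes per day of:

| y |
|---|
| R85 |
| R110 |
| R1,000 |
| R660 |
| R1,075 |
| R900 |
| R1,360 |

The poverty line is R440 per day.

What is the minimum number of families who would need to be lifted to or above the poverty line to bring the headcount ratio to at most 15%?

1

2 of the 7 families are poor, so H = 2/7 = 0.286.
A headcount ratio of at most 15% allows at most ⌊0.15 × 7⌋ = 1 poor families.
So at least 2 − 1 = 1 must be lifted.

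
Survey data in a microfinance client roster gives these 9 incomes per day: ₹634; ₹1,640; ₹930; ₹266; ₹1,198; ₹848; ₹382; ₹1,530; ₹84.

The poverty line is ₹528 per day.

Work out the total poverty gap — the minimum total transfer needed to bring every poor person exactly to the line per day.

Below z: ₹84, ₹266, ₹382 (q = 3 of N = 9).
Individual gaps: 528−84 = 444; 528−266 = 262; 528−382 = 146.
Aggregate gap = ₹852.

₹852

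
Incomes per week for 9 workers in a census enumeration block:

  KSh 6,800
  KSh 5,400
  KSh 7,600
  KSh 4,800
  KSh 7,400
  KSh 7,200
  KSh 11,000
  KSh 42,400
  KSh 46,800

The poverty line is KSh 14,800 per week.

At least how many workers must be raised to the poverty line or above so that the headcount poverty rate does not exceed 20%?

6

7 of the 9 workers are poor, so H = 7/9 = 0.778.
A headcount ratio of at most 20% allows at most ⌊0.20 × 9⌋ = 1 poor workers.
So at least 7 − 1 = 6 must be lifted.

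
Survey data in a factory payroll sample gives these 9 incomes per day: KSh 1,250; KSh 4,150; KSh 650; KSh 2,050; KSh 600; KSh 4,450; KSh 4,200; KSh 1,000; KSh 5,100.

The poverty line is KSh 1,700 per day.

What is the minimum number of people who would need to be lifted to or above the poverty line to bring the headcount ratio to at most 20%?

4 of the 9 people are poor, so H = 4/9 = 0.444.
A headcount ratio of at most 20% allows at most ⌊0.20 × 9⌋ = 1 poor people.
So at least 4 − 1 = 3 must be lifted.

3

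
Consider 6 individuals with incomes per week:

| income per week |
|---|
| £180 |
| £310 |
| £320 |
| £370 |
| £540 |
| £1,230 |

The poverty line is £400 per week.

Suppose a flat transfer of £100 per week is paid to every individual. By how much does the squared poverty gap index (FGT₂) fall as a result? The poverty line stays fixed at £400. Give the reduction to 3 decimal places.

Before: below the line — £180, £310, £320, £370; squared poverty gap index (FGT₂) = 0.06646.
After the £100 transfer: below the line — £280; squared poverty gap index (FGT₂) = 0.01500.
Reduction = 0.06646 − 0.01500 = 0.051.

0.051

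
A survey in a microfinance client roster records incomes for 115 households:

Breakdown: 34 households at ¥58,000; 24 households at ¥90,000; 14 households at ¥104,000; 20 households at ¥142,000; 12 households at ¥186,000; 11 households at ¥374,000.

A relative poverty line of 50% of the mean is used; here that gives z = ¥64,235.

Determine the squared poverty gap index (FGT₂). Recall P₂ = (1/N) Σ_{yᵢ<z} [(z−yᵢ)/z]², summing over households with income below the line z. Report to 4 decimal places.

0.0028

Below z: 34×¥58,000 (q = 34 of N = 115).
Normalized shortfalls: (64235−58000)/64235 = 0.0971 (×34).
Squared: 0.0094 (×34).
Sum = 0.320338; P₂ = 0.320338 / 115 = 0.0028.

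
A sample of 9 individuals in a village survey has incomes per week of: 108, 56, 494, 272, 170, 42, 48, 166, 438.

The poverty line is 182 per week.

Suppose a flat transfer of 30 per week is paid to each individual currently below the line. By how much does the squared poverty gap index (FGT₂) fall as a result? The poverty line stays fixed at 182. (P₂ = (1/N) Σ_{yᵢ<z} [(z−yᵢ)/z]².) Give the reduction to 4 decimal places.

Before: below the line — 42, 48, 56, 108, 166, 170; squared poverty gap index (FGT₂) = 0.198943.
After the 30 transfer: below the line — 72, 78, 86, 138; squared poverty gap index (FGT₂) = 0.114278.
Reduction = 0.198943 − 0.114278 = 0.0847.

0.0847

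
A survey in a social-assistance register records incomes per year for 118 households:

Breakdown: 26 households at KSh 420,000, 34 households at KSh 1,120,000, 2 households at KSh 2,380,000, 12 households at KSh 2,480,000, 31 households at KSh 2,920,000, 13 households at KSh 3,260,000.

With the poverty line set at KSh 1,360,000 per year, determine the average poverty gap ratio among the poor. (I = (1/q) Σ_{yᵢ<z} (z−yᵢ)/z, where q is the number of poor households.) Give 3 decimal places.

Below the line: 26×KSh 420,000, 34×KSh 1,120,000 (q = 60 of N = 118).
Relative gaps: 0.6912 (×26), 0.1765 (×34); sum = 23.970588.
The income-gap ratio divides by q (the poor only): 23.970588 / 60 = 0.400.

0.400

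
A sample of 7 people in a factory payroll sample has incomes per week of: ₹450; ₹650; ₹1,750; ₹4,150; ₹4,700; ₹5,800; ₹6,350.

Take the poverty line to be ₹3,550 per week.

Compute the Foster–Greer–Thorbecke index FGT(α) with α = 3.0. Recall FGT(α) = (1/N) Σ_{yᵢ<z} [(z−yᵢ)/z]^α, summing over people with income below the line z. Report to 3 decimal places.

Below the line: ₹450, ₹650, ₹1,750 (q = 3 of N = 7).
Relative gaps: (3550−450)/3550 = 0.8732; (3550−650)/3550 = 0.8169; (3550−1750)/3550 = 0.5070.
Raised to α = 3.0: 0.66589; 0.54514; 0.13036.
Sum = 1.341384; FGT(3.0) = 1.341384 / 7 = 0.192.

0.192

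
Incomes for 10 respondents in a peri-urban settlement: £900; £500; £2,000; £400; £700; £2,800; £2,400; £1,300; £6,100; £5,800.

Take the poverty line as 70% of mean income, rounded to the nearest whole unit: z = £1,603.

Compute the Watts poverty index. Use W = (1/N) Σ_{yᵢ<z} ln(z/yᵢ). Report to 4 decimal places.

0.4168

Poor units: £400, £500, £700, £900, £1,300 (q = 5 of N = 10).
Log shortfalls: ln(1603/400) = 1.3882; ln(1603/500) = 1.1650; ln(1603/700) = 0.8286; ln(1603/900) = 0.5772; ln(1603/1300) = 0.2095.
W = 4.168493 / 10 = 0.4168.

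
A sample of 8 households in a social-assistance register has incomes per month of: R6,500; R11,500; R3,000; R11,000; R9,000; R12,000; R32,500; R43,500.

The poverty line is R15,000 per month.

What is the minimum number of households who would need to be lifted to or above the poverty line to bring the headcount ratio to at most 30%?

4

6 of the 8 households are poor, so H = 6/8 = 0.750.
A headcount ratio of at most 30% allows at most ⌊0.30 × 8⌋ = 2 poor households.
So at least 6 − 2 = 4 must be lifted.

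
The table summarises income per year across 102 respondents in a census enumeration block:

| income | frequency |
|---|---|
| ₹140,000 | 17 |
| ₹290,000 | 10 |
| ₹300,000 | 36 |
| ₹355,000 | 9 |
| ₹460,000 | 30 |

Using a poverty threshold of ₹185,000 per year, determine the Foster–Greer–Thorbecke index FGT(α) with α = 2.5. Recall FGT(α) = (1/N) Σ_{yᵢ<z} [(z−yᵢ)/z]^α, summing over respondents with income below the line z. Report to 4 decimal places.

0.0049

Below z: 17×₹140,000 (q = 17 of N = 102).
Shortfall ratios: (185000−140000)/185000 = 0.2432 (×17).
Raised to α = 2.5: 0.02918 (×17).
Sum = 0.496079; FGT(2.5) = 0.496079 / 102 = 0.0049.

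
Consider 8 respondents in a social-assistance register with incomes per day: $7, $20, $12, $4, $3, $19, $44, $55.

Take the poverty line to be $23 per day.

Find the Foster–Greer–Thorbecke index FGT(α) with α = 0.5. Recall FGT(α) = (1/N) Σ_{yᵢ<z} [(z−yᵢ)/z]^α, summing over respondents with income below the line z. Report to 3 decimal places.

0.518

Poor units: $3, $4, $7, $12, $19, $20 (q = 6 of N = 8).
Relative gaps: (23−3)/23 = 0.8696; (23−4)/23 = 0.8261; (23−7)/23 = 0.6957; (23−12)/23 = 0.4783; (23−19)/23 = 0.1739; (23−20)/23 = 0.1304.
Raised to α = 0.5: 0.93250; 0.90889; 0.83406; 0.69156; 0.41703; 0.36116.
Sum = 4.145206; FGT(0.5) = 4.145206 / 8 = 0.518.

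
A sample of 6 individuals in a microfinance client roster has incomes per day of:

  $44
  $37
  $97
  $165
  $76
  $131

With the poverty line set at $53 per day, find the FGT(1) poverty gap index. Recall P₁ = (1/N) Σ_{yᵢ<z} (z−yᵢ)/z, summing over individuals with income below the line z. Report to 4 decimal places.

0.0786

Incomes under z: $37, $44 (q = 2 of N = 6).
Normalized shortfalls: (53−37)/53 = 0.3019; (53−44)/53 = 0.1698.
Σ = 0.471698. Dividing by the full population N = 6 gives P₁ = 0.0786.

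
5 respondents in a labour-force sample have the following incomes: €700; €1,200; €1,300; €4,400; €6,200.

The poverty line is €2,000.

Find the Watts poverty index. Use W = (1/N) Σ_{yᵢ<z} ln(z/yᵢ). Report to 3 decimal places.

0.398

Below z: €700, €1,200, €1,300 (q = 3 of N = 5).
Log gaps: ln(2000/700) = 1.0498; ln(2000/1200) = 0.5108; ln(2000/1300) = 0.4308.
W = 1.991431 / 5 = 0.398.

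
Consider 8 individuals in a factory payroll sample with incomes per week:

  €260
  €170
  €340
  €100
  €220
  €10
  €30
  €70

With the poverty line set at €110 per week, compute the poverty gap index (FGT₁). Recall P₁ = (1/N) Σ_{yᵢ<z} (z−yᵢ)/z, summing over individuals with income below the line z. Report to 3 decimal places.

0.261

Below z: €10, €30, €70, €100 (q = 4 of N = 8).
Normalized shortfalls: (110−10)/110 = 0.9091; (110−30)/110 = 0.7273; (110−70)/110 = 0.3636; (110−100)/110 = 0.0909.
Sum of shortfalls = 2.090909; P₁ averages over all N: 2.090909 / 8 = 0.261.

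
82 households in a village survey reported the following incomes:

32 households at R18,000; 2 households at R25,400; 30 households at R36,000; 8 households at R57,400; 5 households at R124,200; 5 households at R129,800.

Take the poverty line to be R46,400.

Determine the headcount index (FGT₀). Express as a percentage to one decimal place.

78.0%

64 of the 82 households have income below R46,400.
H = 64/82 = 78.0%.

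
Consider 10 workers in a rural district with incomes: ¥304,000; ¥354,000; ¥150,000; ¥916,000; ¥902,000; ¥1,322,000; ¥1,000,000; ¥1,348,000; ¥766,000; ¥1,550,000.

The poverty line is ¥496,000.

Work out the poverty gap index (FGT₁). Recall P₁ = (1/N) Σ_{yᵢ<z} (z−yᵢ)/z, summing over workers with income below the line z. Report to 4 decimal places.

Below the line: ¥150,000, ¥304,000, ¥354,000 (q = 3 of N = 10).
Gap ratios (z−y)/z: (496000−150000)/496000 = 0.6976; (496000−304000)/496000 = 0.3871; (496000−354000)/496000 = 0.2863.
Sum of shortfalls = 1.370968; P₁ averages over all N: 1.370968 / 10 = 0.1371.

0.1371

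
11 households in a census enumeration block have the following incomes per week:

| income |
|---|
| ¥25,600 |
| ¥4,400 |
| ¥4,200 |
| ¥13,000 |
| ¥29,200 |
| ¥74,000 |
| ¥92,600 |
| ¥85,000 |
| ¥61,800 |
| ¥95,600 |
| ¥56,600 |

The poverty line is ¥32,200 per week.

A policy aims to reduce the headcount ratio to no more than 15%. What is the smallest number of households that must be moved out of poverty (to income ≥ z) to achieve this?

Currently q = 5 of N = 11 are below the line (H = 0.455).
A headcount ratio of at most 15% allows at most ⌊0.15 × 11⌋ = 1 poor households.
So at least 5 − 1 = 4 must be lifted.

4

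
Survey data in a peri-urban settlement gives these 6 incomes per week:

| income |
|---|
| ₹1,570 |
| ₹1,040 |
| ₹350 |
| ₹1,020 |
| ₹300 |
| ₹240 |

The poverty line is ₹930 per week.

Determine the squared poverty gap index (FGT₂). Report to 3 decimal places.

0.233

Below z: ₹240, ₹300, ₹350 (q = 3 of N = 6).
Relative gaps: (930−240)/930 = 0.7419; (930−300)/930 = 0.6774; (930−350)/930 = 0.6237.
Squared: 0.5505; 0.4589; 0.3889.
Sum = 1.398312; P₂ = 1.398312 / 6 = 0.233.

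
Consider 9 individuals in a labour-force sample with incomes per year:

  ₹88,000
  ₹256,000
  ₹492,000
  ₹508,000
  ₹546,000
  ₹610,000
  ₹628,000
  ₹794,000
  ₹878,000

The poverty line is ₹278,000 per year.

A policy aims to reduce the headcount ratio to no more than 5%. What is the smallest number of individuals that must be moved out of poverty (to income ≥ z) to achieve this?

2 of the 9 individuals are poor, so H = 2/9 = 0.222.
A headcount ratio of at most 5% allows at most ⌊0.05 × 9⌋ = 0 poor individuals.
So at least 2 − 0 = 2 must be lifted.

2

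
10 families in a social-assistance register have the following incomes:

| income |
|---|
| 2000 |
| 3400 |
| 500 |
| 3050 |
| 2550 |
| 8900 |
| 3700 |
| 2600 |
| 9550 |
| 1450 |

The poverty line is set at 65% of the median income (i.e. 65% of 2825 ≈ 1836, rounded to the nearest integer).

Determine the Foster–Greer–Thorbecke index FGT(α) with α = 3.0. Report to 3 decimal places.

0.039

Below the line: 500, 1450 (q = 2 of N = 10).
Shortfall ratios: (1836−500)/1836 = 0.7277; (1836−1450)/1836 = 0.2102.
Raised to α = 3.0: 0.38530; 0.00929.
Sum = 0.394595; FGT(3.0) = 0.394595 / 10 = 0.039.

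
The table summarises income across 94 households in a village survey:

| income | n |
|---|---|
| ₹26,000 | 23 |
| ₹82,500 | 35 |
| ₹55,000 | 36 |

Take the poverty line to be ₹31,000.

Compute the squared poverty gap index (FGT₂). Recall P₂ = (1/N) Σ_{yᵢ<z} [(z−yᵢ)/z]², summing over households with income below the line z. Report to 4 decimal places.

0.0064

Poor units: 23×₹26,000 (q = 23 of N = 94).
Normalized shortfalls: (31000−26000)/31000 = 0.1613 (×23).
Squared: 0.0260 (×23).
Sum = 0.598335; P₂ = 0.598335 / 94 = 0.0064.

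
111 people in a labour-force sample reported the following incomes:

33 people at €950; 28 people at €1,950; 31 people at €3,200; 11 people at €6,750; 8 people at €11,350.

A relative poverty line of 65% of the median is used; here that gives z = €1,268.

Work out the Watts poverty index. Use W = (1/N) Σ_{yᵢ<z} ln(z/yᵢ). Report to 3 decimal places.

Below z: 33×€950 (q = 33 of N = 111).
ln(z/y) terms: ln(1268/950) = 0.2887 (×33).
W = 9.528227 / 111 = 0.086.

0.086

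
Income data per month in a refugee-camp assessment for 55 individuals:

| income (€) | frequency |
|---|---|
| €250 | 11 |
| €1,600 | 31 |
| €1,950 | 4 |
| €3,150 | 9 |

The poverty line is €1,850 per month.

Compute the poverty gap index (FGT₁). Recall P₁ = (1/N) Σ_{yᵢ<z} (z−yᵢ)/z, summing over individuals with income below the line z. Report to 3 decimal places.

0.249

Below the line: 11×€250, 31×€1,600 (q = 42 of N = 55).
Normalized shortfalls: (1850−250)/1850 = 0.8649 (×11); (1850−1600)/1850 = 0.1351 (×31).
Sum of shortfalls = 13.702703; P₁ averages over all N: 13.702703 / 55 = 0.249.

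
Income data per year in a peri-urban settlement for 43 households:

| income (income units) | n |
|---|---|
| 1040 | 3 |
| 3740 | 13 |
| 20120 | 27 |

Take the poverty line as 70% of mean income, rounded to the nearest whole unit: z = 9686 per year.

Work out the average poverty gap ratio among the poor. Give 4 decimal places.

0.6661

Below z: 3×1040, 13×3740 (q = 16 of N = 43).
Relative gaps: 0.8926 (×3), 0.6139 (×13); sum = 10.658270.
The income-gap ratio divides by q (the poor only): 10.658270 / 16 = 0.6661.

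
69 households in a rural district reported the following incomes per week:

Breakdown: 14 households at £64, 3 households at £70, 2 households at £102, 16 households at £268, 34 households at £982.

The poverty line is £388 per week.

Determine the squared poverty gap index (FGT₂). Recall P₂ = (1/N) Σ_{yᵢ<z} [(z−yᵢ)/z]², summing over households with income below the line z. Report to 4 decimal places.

Below the line: 14×£64, 3×£70, 2×£102, 16×£268 (q = 35 of N = 69).
Normalized shortfalls: (388−64)/388 = 0.8351 (×14); (388−70)/388 = 0.8196 (×3); (388−102)/388 = 0.7371 (×2); (388−268)/388 = 0.3093 (×16).
Squared: 0.6973 (×14); 0.6717 (×3); 0.5433 (×2); 0.0957 (×16).
Sum = 14.394649; P₂ = 14.394649 / 69 = 0.2086.

0.2086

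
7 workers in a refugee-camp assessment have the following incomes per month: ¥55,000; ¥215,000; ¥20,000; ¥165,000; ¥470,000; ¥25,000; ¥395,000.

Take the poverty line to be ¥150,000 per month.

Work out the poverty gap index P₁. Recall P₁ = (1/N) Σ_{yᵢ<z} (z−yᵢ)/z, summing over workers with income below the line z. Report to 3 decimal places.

0.333

Poor units: ¥20,000, ¥25,000, ¥55,000 (q = 3 of N = 7).
Relative gaps: (150000−20000)/150000 = 0.8667; (150000−25000)/150000 = 0.8333; (150000−55000)/150000 = 0.6333.
Sum of shortfalls = 2.333333; P₁ averages over all N: 2.333333 / 7 = 0.333.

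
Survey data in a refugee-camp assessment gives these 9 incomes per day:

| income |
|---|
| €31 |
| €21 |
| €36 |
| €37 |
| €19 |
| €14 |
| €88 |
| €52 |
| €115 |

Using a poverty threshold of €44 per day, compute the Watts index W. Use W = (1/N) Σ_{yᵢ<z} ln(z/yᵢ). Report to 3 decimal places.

Incomes under z: €14, €19, €21, €31, €36, €37 (q = 6 of N = 9).
Log shortfalls: ln(44/14) = 1.1451; ln(44/19) = 0.8398; ln(44/21) = 0.7397; ln(44/31) = 0.3502; ln(44/36) = 0.2007; ln(44/37) = 0.1733.
W = 3.448695 / 9 = 0.383.

0.383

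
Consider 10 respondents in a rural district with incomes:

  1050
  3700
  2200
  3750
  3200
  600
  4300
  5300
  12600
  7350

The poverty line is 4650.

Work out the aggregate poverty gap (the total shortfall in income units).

Below z: 600, 1050, 2200, 3200, 3700, 3750, 4300 (q = 7 of N = 10).
Individual gaps: 4650−600 = 4050; 4650−1050 = 3600; 4650−2200 = 2450; 4650−3200 = 1450; 4650−3700 = 950; 4650−3750 = 900; 4650−4300 = 350.
Aggregate gap = 13750.

13750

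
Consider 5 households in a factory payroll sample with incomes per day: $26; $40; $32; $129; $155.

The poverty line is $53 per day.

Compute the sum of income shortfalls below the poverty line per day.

Below z: $26, $32, $40 (q = 3 of N = 5).
Individual gaps: 53−26 = 27; 53−32 = 21; 53−40 = 13.
Aggregate gap = $61.

$61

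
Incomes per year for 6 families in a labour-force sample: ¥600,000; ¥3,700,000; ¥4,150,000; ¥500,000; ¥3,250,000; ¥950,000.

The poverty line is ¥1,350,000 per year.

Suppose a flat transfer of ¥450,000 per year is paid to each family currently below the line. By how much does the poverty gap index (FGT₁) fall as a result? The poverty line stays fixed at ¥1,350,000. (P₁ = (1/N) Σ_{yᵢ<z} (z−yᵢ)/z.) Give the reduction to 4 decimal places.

0.1605

Before: below the line — ¥500,000, ¥600,000, ¥950,000; poverty gap index (FGT₁) = 0.246914.
After the ¥450,000 transfer: below the line — ¥950,000, ¥1,050,000; poverty gap index (FGT₁) = 0.086420.
Reduction = 0.246914 − 0.086420 = 0.1605.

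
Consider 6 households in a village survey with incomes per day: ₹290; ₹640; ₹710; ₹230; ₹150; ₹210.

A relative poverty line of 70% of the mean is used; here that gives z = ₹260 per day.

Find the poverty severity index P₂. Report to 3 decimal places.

0.038

Poor units: ₹150, ₹210, ₹230 (q = 3 of N = 6).
Shortfall ratios: (260−150)/260 = 0.4231; (260−210)/260 = 0.1923; (260−230)/260 = 0.1154.
Squared: 0.1790; 0.0370; 0.0133.
Sum = 0.229290; P₂ = 0.229290 / 6 = 0.038.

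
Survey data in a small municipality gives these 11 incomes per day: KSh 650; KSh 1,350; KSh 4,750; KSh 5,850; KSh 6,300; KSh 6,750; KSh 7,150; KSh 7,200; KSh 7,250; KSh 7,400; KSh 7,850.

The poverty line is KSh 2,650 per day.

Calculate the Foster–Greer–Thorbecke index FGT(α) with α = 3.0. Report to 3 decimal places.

0.050

Incomes under z: KSh 650, KSh 1,350 (q = 2 of N = 11).
Gap ratios (z−y)/z: (2650−650)/2650 = 0.7547; (2650−1350)/2650 = 0.4906.
Raised to α = 3.0: 0.42989; 0.11806.
Sum = 0.547942; FGT(3.0) = 0.547942 / 11 = 0.050.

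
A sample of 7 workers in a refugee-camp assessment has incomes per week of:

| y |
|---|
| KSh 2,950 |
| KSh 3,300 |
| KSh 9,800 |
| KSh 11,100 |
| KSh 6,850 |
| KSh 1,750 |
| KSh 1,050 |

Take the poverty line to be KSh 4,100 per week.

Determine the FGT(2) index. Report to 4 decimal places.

Poor units: KSh 1,050, KSh 1,750, KSh 2,950, KSh 3,300 (q = 4 of N = 7).
Shortfall ratios: (4100−1050)/4100 = 0.7439; (4100−1750)/4100 = 0.5732; (4100−2950)/4100 = 0.2805; (4100−3300)/4100 = 0.1951.
Squared: 0.5534; 0.3285; 0.0787; 0.0381.
Sum = 0.998662; P₂ = 0.998662 / 7 = 0.1427.

0.1427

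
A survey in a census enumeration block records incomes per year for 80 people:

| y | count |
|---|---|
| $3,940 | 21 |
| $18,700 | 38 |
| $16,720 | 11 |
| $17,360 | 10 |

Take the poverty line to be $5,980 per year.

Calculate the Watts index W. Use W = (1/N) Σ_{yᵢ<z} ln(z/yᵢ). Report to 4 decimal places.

Poor units: 21×$3,940 (q = 21 of N = 80).
Log shortfalls: ln(5980/3940) = 0.4172 (×21).
W = 8.762037 / 80 = 0.1095.

0.1095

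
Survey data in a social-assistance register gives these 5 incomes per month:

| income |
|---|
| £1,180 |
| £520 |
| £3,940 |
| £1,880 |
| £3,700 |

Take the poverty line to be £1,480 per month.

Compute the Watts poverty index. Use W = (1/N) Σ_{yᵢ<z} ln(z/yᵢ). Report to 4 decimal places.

0.2545

Incomes under z: £520, £1,180 (q = 2 of N = 5).
ln(z/y) terms: ln(1480/520) = 1.0460; ln(1480/1180) = 0.2265.
W = 1.272496 / 5 = 0.2545.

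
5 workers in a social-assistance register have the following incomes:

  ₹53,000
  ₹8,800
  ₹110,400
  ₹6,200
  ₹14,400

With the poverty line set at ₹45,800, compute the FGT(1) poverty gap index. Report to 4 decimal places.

Incomes under z: ₹6,200, ₹8,800, ₹14,400 (q = 3 of N = 5).
Gap ratios (z−y)/z: (45800−6200)/45800 = 0.8646; (45800−8800)/45800 = 0.8079; (45800−14400)/45800 = 0.6856.
Σ = 2.358079. Dividing by the full population N = 5 gives P₁ = 0.4716.

0.4716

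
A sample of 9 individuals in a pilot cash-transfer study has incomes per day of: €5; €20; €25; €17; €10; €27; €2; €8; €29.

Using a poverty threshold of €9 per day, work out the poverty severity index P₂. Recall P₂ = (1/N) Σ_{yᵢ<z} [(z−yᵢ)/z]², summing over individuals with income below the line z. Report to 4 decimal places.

Below z: €2, €5, €8 (q = 3 of N = 9).
Relative gaps: (9−2)/9 = 0.7778; (9−5)/9 = 0.4444; (9−8)/9 = 0.1111.
Squared: 0.6049; 0.1975; 0.0123.
Sum = 0.814815; P₂ = 0.814815 / 9 = 0.0905.

0.0905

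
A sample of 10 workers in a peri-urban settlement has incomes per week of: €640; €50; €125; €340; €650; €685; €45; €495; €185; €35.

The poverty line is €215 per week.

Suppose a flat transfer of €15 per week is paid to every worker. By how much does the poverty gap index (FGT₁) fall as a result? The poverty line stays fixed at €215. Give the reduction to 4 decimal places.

Before: below the line — €35, €45, €50, €125, €185; poverty gap index (FGT₁) = 0.295349.
After the €15 transfer: below the line — €50, €60, €65, €140, €200; poverty gap index (FGT₁) = 0.260465.
Reduction = 0.295349 − 0.260465 = 0.0349.

0.0349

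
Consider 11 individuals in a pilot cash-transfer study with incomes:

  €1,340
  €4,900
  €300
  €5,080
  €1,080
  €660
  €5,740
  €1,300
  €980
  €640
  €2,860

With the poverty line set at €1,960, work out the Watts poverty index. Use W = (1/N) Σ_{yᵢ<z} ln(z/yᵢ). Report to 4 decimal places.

0.5604

Poor units: €300, €640, €660, €980, €1,080, €1,300, €1,340 (q = 7 of N = 11).
Log shortfalls: ln(1960/300) = 1.8769; ln(1960/640) = 1.1192; ln(1960/660) = 1.0885; ln(1960/980) = 0.6931; ln(1960/1080) = 0.5960; ln(1960/1300) = 0.4106; ln(1960/1340) = 0.3803.
W = 6.164594 / 11 = 0.5604.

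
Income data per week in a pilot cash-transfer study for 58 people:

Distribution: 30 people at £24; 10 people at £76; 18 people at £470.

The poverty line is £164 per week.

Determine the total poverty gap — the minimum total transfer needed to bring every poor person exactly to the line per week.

Below z: 30×£24, 10×£76 (q = 40 of N = 58).
Individual gaps: 30×(164−24) = 4200; 10×(164−76) = 880.
Aggregate gap = £5,080.

£5,080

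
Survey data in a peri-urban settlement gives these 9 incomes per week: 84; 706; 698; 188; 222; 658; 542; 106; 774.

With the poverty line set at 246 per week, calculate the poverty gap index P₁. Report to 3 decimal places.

Incomes under z: 84, 106, 188, 222 (q = 4 of N = 9).
Shortfall ratios: (246−84)/246 = 0.6585; (246−106)/246 = 0.5691; (246−188)/246 = 0.2358; (246−222)/246 = 0.0976.
Σ = 1.560976. Dividing by the full population N = 9 gives P₁ = 0.173.

0.173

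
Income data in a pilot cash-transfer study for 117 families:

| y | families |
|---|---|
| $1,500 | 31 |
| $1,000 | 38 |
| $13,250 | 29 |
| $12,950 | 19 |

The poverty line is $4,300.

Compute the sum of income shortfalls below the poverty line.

$212,200

Below the line: 38×$1,000, 31×$1,500 (q = 69 of N = 117).
Individual gaps: 38×(4300−1000) = 125400; 31×(4300−1500) = 86800.
Aggregate gap = $212,200.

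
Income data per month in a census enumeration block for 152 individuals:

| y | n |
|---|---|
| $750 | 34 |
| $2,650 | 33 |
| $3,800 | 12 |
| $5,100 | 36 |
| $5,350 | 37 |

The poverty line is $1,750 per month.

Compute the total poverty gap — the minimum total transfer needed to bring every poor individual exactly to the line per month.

Incomes under z: 34×$750 (q = 34 of N = 152).
Individual gaps: 34×(1750−750) = 34000.
Aggregate gap = $34,000.

$34,000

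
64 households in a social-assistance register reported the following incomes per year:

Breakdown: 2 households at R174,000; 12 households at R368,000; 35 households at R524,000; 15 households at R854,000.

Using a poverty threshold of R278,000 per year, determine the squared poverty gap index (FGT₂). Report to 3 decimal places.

Poor units: 2×R174,000 (q = 2 of N = 64).
Gap ratios (z−y)/z: (278000−174000)/278000 = 0.3741 (×2).
Squared: 0.1400 (×2).
Sum = 0.279903; P₂ = 0.279903 / 64 = 0.004.

0.004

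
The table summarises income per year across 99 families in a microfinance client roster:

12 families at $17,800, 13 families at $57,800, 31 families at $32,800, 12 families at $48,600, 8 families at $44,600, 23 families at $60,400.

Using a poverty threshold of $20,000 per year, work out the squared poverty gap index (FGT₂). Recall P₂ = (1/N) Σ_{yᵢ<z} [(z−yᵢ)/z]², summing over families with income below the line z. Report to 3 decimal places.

Incomes under z: 12×$17,800 (q = 12 of N = 99).
Relative gaps: (20000−17800)/20000 = 0.1100 (×12).
Squared: 0.0121 (×12).
Sum = 0.145200; P₂ = 0.145200 / 99 = 0.001.

0.001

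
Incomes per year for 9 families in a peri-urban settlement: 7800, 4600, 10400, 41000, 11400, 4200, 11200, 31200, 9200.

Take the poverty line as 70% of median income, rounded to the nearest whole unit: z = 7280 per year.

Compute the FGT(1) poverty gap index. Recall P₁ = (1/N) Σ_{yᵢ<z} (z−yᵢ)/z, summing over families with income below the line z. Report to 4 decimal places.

0.0879

Incomes under z: 4200, 4600 (q = 2 of N = 9).
Normalized shortfalls: (7280−4200)/7280 = 0.4231; (7280−4600)/7280 = 0.3681.
Sum of shortfalls = 0.791209; P₁ averages over all N: 0.791209 / 9 = 0.0879.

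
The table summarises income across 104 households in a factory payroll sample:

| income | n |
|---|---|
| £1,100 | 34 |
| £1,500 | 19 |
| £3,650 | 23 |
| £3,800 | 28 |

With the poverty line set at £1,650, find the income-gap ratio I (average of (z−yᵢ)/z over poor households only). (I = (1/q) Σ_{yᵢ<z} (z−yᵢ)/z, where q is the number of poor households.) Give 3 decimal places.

Below z: 34×£1,100, 19×£1,500 (q = 53 of N = 104).
Relative gaps: 0.3333 (×34), 0.0909 (×19); sum = 13.060606.
The income-gap ratio divides by q (the poor only): 13.060606 / 53 = 0.246.

0.246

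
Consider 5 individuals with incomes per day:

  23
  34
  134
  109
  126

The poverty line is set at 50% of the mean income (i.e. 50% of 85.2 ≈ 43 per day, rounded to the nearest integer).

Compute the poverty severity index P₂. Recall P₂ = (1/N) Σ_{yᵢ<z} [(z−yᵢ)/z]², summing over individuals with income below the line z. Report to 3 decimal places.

0.052

Below the line: 23, 34 (q = 2 of N = 5).
Normalized shortfalls: (43−23)/43 = 0.4651; (43−34)/43 = 0.2093.
Squared: 0.2163; 0.0438.
Sum = 0.260141; P₂ = 0.260141 / 5 = 0.052.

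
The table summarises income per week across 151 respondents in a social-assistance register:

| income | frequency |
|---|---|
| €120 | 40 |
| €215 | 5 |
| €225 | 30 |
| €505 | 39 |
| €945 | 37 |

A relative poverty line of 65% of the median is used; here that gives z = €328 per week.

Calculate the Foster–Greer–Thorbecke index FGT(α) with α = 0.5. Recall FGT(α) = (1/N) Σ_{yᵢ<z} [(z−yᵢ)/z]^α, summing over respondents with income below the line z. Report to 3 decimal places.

Below z: 40×€120, 5×€215, 30×€225 (q = 75 of N = 151).
Relative gaps: (328−120)/328 = 0.6341 (×40); (328−215)/328 = 0.3445 (×5); (328−225)/328 = 0.3140 (×30).
Raised to α = 0.5: 0.79633 (×40); 0.58695 (×5); 0.56038 (×30).
Sum = 51.599444; FGT(0.5) = 51.599444 / 151 = 0.342.

0.342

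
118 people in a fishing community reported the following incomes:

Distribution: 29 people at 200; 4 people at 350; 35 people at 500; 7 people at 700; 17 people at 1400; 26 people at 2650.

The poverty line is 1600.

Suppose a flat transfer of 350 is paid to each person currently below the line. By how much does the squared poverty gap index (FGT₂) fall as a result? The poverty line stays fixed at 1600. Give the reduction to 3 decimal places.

Before: below the line — 29×200, 4×350, 35×500, 7×700, 17×1400; squared poverty gap index (FGT₂) = 0.37007.
After the 350 transfer: below the line — 29×550, 4×700, 35×850, 7×1050; squared poverty gap index (FGT₂) = 0.18875.
Reduction = 0.37007 − 0.18875 = 0.181.

0.181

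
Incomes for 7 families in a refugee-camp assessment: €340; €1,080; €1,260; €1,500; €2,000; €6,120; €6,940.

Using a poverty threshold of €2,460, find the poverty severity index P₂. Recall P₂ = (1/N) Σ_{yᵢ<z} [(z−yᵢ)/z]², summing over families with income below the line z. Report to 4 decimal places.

Below z: €340, €1,080, €1,260, €1,500, €2,000 (q = 5 of N = 7).
Gap ratios (z−y)/z: (2460−340)/2460 = 0.8618; (2460−1080)/2460 = 0.5610; (2460−1260)/2460 = 0.4878; (2460−1500)/2460 = 0.3902; (2460−2000)/2460 = 0.1870.
Squared: 0.7427; 0.3147; 0.2380; 0.1523; 0.0350.
Sum = 1.482583; P₂ = 1.482583 / 7 = 0.2118.

0.2118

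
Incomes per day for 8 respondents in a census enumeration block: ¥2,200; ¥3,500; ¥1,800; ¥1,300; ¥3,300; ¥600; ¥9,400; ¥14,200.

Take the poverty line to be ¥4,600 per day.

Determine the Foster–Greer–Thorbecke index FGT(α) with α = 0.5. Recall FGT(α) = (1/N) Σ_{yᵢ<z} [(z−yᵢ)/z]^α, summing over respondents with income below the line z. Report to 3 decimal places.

Below the line: ¥600, ¥1,300, ¥1,800, ¥2,200, ¥3,300, ¥3,500 (q = 6 of N = 8).
Normalized shortfalls: (4600−600)/4600 = 0.8696; (4600−1300)/4600 = 0.7174; (4600−1800)/4600 = 0.6087; (4600−2200)/4600 = 0.5217; (4600−3300)/4600 = 0.2826; (4600−3500)/4600 = 0.2391.
Raised to α = 0.5: 0.93250; 0.84699; 0.78019; 0.72232; 0.53161; 0.48901.
Sum = 4.302618; FGT(0.5) = 4.302618 / 8 = 0.538.

0.538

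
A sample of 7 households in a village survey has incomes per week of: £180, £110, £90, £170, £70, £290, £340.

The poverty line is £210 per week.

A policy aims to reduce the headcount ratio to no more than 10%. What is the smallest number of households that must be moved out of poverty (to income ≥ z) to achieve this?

5 of the 7 households are poor, so H = 5/7 = 0.714.
A headcount ratio of at most 10% allows at most ⌊0.10 × 7⌋ = 0 poor households.
So at least 5 − 0 = 5 must be lifted.

5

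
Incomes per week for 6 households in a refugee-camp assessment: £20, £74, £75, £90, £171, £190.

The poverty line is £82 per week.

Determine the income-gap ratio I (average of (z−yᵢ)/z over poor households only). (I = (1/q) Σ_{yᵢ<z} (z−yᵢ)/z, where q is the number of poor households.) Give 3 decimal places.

0.313

Below z: £20, £74, £75 (q = 3 of N = 6).
Shortfall ratios (z−y)/z: 0.7561, 0.0976, 0.0854; sum = 0.939024.
I averages over the q = 3 poor units only: 0.939024 / 3 = 0.313.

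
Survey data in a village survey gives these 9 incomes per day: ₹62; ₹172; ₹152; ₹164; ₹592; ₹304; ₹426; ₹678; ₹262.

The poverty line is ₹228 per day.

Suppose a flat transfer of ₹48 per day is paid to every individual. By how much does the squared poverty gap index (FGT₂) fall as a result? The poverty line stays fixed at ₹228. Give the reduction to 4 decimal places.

Before: below the line — ₹62, ₹152, ₹164, ₹172; squared poverty gap index (FGT₂) = 0.086702.
After the ₹48 transfer: below the line — ₹110, ₹200, ₹212, ₹220; squared poverty gap index (FGT₂) = 0.032121.
Reduction = 0.086702 − 0.032121 = 0.0546.

0.0546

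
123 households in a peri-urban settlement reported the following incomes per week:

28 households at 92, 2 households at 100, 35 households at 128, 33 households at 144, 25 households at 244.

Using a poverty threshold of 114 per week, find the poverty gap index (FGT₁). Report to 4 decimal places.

Below z: 28×92, 2×100 (q = 30 of N = 123).
Gap ratios (z−y)/z: (114−92)/114 = 0.1930 (×28); (114−100)/114 = 0.1228 (×2).
Sum of shortfalls = 5.649123; P₁ averages over all N: 5.649123 / 123 = 0.0459.

0.0459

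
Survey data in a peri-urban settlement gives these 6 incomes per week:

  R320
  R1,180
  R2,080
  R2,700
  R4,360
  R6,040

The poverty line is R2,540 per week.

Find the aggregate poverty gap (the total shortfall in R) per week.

R4,040

Below the line: R320, R1,180, R2,080 (q = 3 of N = 6).
Individual gaps: 2540−320 = 2220; 2540−1180 = 1360; 2540−2080 = 460.
Aggregate gap = R4,040.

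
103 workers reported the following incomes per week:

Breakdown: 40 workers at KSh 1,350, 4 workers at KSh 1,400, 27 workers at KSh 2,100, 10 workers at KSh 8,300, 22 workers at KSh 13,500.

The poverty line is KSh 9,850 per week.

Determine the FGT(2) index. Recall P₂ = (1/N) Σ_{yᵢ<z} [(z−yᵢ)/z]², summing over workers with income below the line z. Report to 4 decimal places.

Below the line: 40×KSh 1,350, 4×KSh 1,400, 27×KSh 2,100, 10×KSh 8,300 (q = 81 of N = 103).
Relative gaps: (9850−1350)/9850 = 0.8629 (×40); (9850−1400)/9850 = 0.8579 (×4); (9850−2100)/9850 = 0.7868 (×27); (9850−8300)/9850 = 0.1574 (×10).
Squared: 0.7447 (×40); 0.7359 (×4); 0.6191 (×27); 0.0248 (×10).
Sum = 49.692829; P₂ = 49.692829 / 103 = 0.4825.

0.4825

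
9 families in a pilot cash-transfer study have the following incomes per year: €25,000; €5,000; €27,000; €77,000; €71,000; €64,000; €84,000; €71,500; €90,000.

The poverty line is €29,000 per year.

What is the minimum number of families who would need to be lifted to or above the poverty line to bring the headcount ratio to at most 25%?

1

Currently q = 3 of N = 9 are below the line (H = 0.333).
A headcount ratio of at most 25% allows at most ⌊0.25 × 9⌋ = 2 poor families.
So at least 3 − 2 = 1 must be lifted.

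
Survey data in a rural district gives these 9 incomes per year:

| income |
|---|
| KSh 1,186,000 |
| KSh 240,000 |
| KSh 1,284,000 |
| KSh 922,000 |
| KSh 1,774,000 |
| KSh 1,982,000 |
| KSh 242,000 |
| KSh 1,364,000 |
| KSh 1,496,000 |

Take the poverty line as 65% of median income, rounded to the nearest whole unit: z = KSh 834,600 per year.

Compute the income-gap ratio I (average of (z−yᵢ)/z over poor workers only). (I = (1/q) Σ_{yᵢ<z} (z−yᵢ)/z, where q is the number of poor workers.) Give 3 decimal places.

Below z: KSh 240,000, KSh 242,000 (q = 2 of N = 9).
Shortfall ratios (z−y)/z: 0.7124, 0.7100; sum = 1.422478.
I averages over the q = 2 poor units only: 1.422478 / 2 = 0.711.

0.711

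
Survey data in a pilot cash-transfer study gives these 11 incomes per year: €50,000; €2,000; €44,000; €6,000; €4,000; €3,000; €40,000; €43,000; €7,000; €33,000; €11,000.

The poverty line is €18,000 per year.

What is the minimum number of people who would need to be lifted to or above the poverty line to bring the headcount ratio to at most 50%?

Currently q = 6 of N = 11 are below the line (H = 0.545).
A headcount ratio of at most 50% allows at most ⌊0.50 × 11⌋ = 5 poor people.
So at least 6 − 5 = 1 must be lifted.

1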